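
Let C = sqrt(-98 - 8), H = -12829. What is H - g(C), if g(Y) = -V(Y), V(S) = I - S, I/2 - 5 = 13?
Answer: -12793 - I*sqrt(106) ≈ -12793.0 - 10.296*I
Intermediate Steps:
I = 36 (I = 10 + 2*13 = 10 + 26 = 36)
C = I*sqrt(106) (C = sqrt(-106) = I*sqrt(106) ≈ 10.296*I)
V(S) = 36 - S
g(Y) = -36 + Y (g(Y) = -(36 - Y) = -36 + Y)
H - g(C) = -12829 - (-36 + I*sqrt(106)) = -12829 + (36 - I*sqrt(106)) = -12793 - I*sqrt(106)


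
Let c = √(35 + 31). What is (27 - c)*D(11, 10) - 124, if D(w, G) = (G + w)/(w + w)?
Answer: -2161/22 - 21*√66/22 ≈ -105.98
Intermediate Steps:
D(w, G) = (G + w)/(2*w) (D(w, G) = (G + w)/((2*w)) = (G + w)*(1/(2*w)) = (G + w)/(2*w))
c = √66 ≈ 8.1240
(27 - c)*D(11, 10) - 124 = (27 - √66)*((½)*(10 + 11)/11) - 124 = (27 - √66)*((½)*(1/11)*21) - 124 = (27 - √66)*(21/22) - 124 = (567/22 - 21*√66/22) - 124 = -2161/22 - 21*√66/22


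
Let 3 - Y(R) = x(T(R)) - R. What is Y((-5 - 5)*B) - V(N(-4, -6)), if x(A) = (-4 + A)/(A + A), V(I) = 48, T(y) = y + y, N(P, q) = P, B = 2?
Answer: -1311/20 ≈ -65.550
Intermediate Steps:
T(y) = 2*y
x(A) = (-4 + A)/(2*A) (x(A) = (-4 + A)/((2*A)) = (-4 + A)*(1/(2*A)) = (-4 + A)/(2*A))
Y(R) = 3 + R - (-4 + 2*R)/(4*R) (Y(R) = 3 - ((-4 + 2*R)/(2*((2*R))) - R) = 3 - ((1/(2*R))*(-4 + 2*R)/2 - R) = 3 - ((-4 + 2*R)/(4*R) - R) = 3 - (-R + (-4 + 2*R)/(4*R)) = 3 + (R - (-4 + 2*R)/(4*R)) = 3 + R - (-4 + 2*R)/(4*R))
Y((-5 - 5)*B) - V(N(-4, -6)) = (5/2 + (-5 - 5)*2 + 1/((-5 - 5)*2)) - 1*48 = (5/2 - 10*2 + 1/(-10*2)) - 48 = (5/2 - 20 + 1/(-20)) - 48 = (5/2 - 20 - 1/20) - 48 = -351/20 - 48 = -1311/20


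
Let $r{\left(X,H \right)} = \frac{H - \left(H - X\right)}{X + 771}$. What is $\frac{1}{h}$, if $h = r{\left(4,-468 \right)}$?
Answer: $\frac{775}{4} \approx 193.75$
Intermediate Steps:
$r{\left(X,H \right)} = \frac{X}{771 + X}$
$h = \frac{4}{775}$ ($h = \frac{4}{771 + 4} = \frac{4}{775} \approx 0.0051613$)
$\frac{1}{h} = \frac{1}{\frac{4}{775}} = \frac{775}{4}$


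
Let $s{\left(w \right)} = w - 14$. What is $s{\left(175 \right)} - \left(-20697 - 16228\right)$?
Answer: $37086$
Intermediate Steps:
$s{\left(w \right)} = -14 + w$
$s{\left(175 \right)} - \left(-20697 - 16228\right) = \left(-14 + 175\right) - \left(-20697 - 16228\right) = 161 - -36925 = 161 + 36925 = 37086$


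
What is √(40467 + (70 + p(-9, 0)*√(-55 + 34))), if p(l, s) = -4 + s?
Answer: √(40537 - 4*I*√21) ≈ 201.34 - 0.0455*I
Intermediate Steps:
√(40467 + (70 + p(-9, 0)*√(-55 + 34))) = √(40467 + (70 + (-4 + 0)*√(-55 + 34))) = √(40467 + (70 - 4*I*√21)) = √(40537 - 4*I*√21)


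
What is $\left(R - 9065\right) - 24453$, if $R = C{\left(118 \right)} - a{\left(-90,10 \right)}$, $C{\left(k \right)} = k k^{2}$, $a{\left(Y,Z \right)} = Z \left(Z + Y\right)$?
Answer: $1610314$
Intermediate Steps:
$a{\left(Y,Z \right)} = Z \left(Y + Z\right)$
$C{\left(k \right)} = k^{3}$
$R = 1643832$ ($R = 118^{3} - 10 \left(-90 + 10\right) = 1643032 - 10 \left(-80\right) = 1643032 - -800 = 1643032 + 800 = 1643832$)
$\left(R - 9065\right) - 24453 = \left(1643832 - 9065\right) - 24453 = 1634767 - 24453 = 1610314$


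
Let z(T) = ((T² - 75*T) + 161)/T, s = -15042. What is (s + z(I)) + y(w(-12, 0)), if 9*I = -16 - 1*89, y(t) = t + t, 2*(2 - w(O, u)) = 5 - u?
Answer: -227152/15 ≈ -15143.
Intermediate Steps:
w(O, u) = -½ + u/2 (w(O, u) = 2 - (5 - u)/2 = 2 + (-5/2 + u/2) = -½ + u/2)
y(t) = 2*t
I = -35/3 (I = (-16 - 1*89)/9 = (-16 - 89)/9 = (⅑)*(-105) = -35/3 ≈ -11.667)
z(T) = (161 + T² - 75*T)/T
(s + z(I)) + y(w(-12, 0)) = (-15042 + (-75 - 35/3 + 161/(-35/3))) + 2*(-½ + (½)*0) = (-15042 + (-75 - 35/3 + 161*(-3/35))) + 2*(-½ + 0) = (-15042 + (-75 - 35/3 - 69/5)) + 2*(-½) = (-15042 - 1507/15) - 1 = -227137/15 - 1 = -227152/15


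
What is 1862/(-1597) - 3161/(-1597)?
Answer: 1299/1597 ≈ 0.81340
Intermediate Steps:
1862/(-1597) - 3161/(-1597) = 1862*(-1/1597) - 3161*(-1/1597) = -1862/1597 + 3161/1597 = 1299/1597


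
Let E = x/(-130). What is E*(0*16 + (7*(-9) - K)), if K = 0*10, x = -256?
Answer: -8064/65 ≈ -124.06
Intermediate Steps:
K = 0
E = 128/65 (E = -256/(-130) = -256*(-1/130) = 128/65 ≈ 1.9692)
E*(0*16 + (7*(-9) - K)) = 128*(0*16 + (7*(-9) - 1*0))/65 = 128*(0 + (-63 + 0))/65 = 128*(0 - 63)/65 = (128/65)*(-63) = -8064/65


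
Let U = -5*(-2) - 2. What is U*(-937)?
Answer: -7496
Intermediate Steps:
U = 8 (U = 10 - 2 = 8)
U*(-937) = 8*(-937) = -7496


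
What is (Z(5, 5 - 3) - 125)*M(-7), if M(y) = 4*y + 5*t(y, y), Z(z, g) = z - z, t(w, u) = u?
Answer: 7875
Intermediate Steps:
Z(z, g) = 0
M(y) = 9*y (M(y) = 4*y + 5*y = 9*y)
(Z(5, 5 - 3) - 125)*M(-7) = (0 - 125)*(9*(-7)) = -125*(-63) = 7875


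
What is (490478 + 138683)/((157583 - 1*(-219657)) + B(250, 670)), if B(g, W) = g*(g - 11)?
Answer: 629161/436990 ≈ 1.4398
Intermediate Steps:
B(g, W) = g*(-11 + g)
(490478 + 138683)/((157583 - 1*(-219657)) + B(250, 670)) = (490478 + 138683)/((157583 - 1*(-219657)) + 250*(-11 + 250)) = 629161/((157583 + 219657) + 250*239) = 629161/(377240 + 59750) = 629161/436990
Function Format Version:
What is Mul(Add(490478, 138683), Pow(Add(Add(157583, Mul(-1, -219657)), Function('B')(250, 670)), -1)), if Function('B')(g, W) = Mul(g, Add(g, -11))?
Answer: Rational(629161, 436990) ≈ 1.4398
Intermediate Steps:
Function('B')(g, W) = Mul(g, Add(-11, g))
Mul(Add(490478, 138683), Pow(Add(Add(157583, Mul(-1, -219657)), Function('B')(250, 670)), -1)) = Mul(Add(490478, 138683), Pow(Add(Add(157583, Mul(-1, -219657)), Mul(250, Add(-11, 250))), -1)) = Mul(629161, Pow(Add(Add(157583, 219657), Mul(250, 239)), -1)) = Mul(629161, Pow(Add(377240, 59750), -1)) = Mul(629161, Pow(436990, -1)) = Mul(629161, Rational(1, 436990)) = Rational(629161, 436990)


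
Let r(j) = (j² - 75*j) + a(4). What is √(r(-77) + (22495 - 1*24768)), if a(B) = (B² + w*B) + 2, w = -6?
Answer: 5*√377 ≈ 97.082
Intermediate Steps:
a(B) = 2 + B² - 6*B (a(B) = (B² - 6*B) + 2 = 2 + B² - 6*B)
r(j) = -6 + j² - 75*j (r(j) = (j² - 75*j) + (2 + 4² - 6*4) = (j² - 75*j) + (2 + 16 - 24) = (j² - 75*j) - 6 = -6 + j² - 75*j)
√(r(-77) + (22495 - 1*24768)) = √((-6 + (-77)² - 75*(-77)) + (22495 - 1*24768)) = √((-6 + 5929 + 5775) + (22495 - 24768)) = √(11698 - 2273) = √9425 = 5*√377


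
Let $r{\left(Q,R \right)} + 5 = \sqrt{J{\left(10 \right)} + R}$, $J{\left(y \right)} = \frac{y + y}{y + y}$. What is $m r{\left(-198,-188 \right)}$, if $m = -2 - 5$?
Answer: $35 - 7 i \sqrt{187} \approx 35.0 - 95.724 i$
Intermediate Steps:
$J{\left(y \right)} = 1$ ($J{\left(y \right)} = \frac{2 y}{2 y} = 2 y \frac{1}{2 y} = 1$)
$m = -7$ ($m = -2 - 5 = -7$)
$r{\left(Q,R \right)} = -5 + \sqrt{1 + R}$
$m r{\left(-198,-188 \right)} = - 7 \left(-5 + \sqrt{1 - 188}\right) = - 7 \left(-5 + \sqrt{-187}\right) = - 7 \left(-5 + i \sqrt{187}\right) = 35 - 7 i \sqrt{187}$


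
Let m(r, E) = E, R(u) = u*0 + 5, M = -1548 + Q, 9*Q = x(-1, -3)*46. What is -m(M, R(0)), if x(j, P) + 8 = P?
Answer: -5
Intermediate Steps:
x(j, P) = -8 + P
Q = -506/9 (Q = ((-8 - 3)*46)/9 = (-11*46)/9 = (⅑)*(-506) = -506/9 ≈ -56.222)
M = -14438/9 (M = -1548 - 506/9 = -14438/9 ≈ -1604.2)
R(u) = 5 (R(u) = 0 + 5 = 5)
-m(M, R(0)) = -1*5 = -5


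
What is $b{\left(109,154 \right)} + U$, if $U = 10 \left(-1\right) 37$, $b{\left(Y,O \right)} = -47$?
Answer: $-417$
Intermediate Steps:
$U = -370$ ($U = \left(-10\right) 37 = -370$)
$b{\left(109,154 \right)} + U = -47 - 370 = -417$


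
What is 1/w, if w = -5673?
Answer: -1/5673 ≈ -0.00017627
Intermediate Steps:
1/w = 1/(-5673) = -1/5673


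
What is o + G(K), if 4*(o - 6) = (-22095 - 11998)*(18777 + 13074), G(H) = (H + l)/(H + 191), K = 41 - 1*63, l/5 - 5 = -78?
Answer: -183516445659/676 ≈ -2.7147e+8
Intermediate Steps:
l = -365 (l = 25 + 5*(-78) = 25 - 390 = -365)
K = -22 (K = 41 - 63 = -22)
G(H) = (-365 + H)/(191 + H) (G(H) = (H - 365)/(H + 191) = (-365 + H)/(191 + H))
o = -1085896119/4 (o = 6 + ((-22095 - 11998)*(18777 + 13074))/4 = 6 + (-34093*31851)/4 = 6 + (¼)*(-1085896143) = 6 - 1085896143/4 = -1085896119/4 ≈ -2.7147e+8)
o + G(K) = -1085896119/4 + (-365 - 22)/(191 - 22) = -1085896119/4 - 387/169 = -183516445659/676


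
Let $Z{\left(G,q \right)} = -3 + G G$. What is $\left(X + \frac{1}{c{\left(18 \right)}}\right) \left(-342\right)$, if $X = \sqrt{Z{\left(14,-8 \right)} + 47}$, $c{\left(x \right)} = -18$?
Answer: $19 - 1368 \sqrt{15} \approx -5279.2$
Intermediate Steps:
$Z{\left(G,q \right)} = -3 + G^{2}$
$X = 4 \sqrt{15}$ ($X = \sqrt{\left(-3 + 14^{2}\right) + 47} = \sqrt{\left(-3 + 196\right) + 47} = \sqrt{193 + 47} = \sqrt{240} = 4 \sqrt{15} \approx 15.492$)
$\left(X + \frac{1}{c{\left(18 \right)}}\right) \left(-342\right) = \left(4 \sqrt{15} + \frac{1}{-18}\right) \left(-342\right) = \left(4 \sqrt{15} - \frac{1}{18}\right) \left(-342\right) = \left(- \frac{1}{18} + 4 \sqrt{15}\right) \left(-342\right) = 19 - 1368 \sqrt{15}$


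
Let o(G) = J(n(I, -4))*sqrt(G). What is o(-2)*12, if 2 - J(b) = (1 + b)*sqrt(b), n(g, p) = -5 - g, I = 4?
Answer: 24*sqrt(2)*(-12 + I) ≈ -407.29 + 33.941*I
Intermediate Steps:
J(b) = 2 - sqrt(b)*(1 + b) (J(b) = 2 - (1 + b)*sqrt(b) = 2 - sqrt(b)*(1 + b))
o(G) = sqrt(G)*(2 + 24*I) (o(G) = (2 - sqrt(-5 - 1*4) - (-5 - 1*4)**(3/2))*sqrt(G) = (2 - sqrt(-5 - 4) - (-5 - 4)**(3/2))*sqrt(G) = (2 - sqrt(-9) - (-9)**(3/2))*sqrt(G) = (2 - 3*I - (-27)*I)*sqrt(G) = (2 - 3*I + 27*I)*sqrt(G) = (2 + 24*I)*sqrt(G) = sqrt(G)*(2 + 24*I))
o(-2)*12 = (sqrt(-2)*(2 + 24*I))*12 = ((I*sqrt(2))*(2 + 24*I))*12 = (I*sqrt(2)*(2 + 24*I))*12 = 12*I*sqrt(2)*(2 + 24*I)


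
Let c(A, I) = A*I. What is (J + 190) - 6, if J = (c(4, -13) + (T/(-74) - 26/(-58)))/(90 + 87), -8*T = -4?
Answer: 46520189/253228 ≈ 183.71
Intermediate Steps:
T = ½ (T = -⅛*(-4) = ½ ≈ 0.50000)
J = -73763/253228 (J = (4*(-13) + ((½)/(-74) - 26/(-58)))/(90 + 87) = (-52 + ((½)*(-1/74) - 26*(-1/58)))/177 = (-52 + (-1/148 + 13/29))*(1/177) = (-52 + 1895/4292)*(1/177) = -221289/4292*1/177 = -73763/253228 ≈ -0.29129)
(J + 190) - 6 = (-73763/253228 + 190) - 6 = 48039557/253228 - 6 = 46520189/253228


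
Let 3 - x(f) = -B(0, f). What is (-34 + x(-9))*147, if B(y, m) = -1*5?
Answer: -5292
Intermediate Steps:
B(y, m) = -5
x(f) = -2 (x(f) = 3 - (-1)*(-5) = 3 - 1*5 = 3 - 5 = -2)
(-34 + x(-9))*147 = (-34 - 2)*147 = -36*147 = -5292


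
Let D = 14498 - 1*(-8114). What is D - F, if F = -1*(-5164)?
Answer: 17448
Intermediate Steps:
D = 22612 (D = 14498 + 8114 = 22612)
F = 5164
D - F = 22612 - 1*5164 = 22612 - 5164 = 17448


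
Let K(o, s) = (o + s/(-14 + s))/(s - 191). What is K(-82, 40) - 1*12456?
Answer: -24450082/1963 ≈ -12455.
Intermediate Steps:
K(o, s) = (o + s/(-14 + s))/(-191 + s)
K(-82, 40) - 1*12456 = (40 - 14*(-82) - 82*40)/(2674 + 40**2 - 205*40) - 1*12456 = (40 + 1148 - 3280)/(2674 + 1600 - 8200) - 12456 = -2092/(-3926) - 12456 = -1/3926*(-2092) - 12456 = 1046/1963 - 12456 = -24450082/1963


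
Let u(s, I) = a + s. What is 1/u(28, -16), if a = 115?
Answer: 1/143 ≈ 0.0069930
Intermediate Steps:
u(s, I) = 115 + s
1/u(28, -16) = 1/(115 + 28) = 1/143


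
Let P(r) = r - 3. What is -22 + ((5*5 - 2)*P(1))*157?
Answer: -7244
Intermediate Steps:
P(r) = -3 + r
-22 + ((5*5 - 2)*P(1))*157 = -22 + ((5*5 - 2)*(-3 + 1))*157 = -22 + ((25 - 2)*(-2))*157 = -22 + (23*(-2))*157 = -22 - 46*157 = -22 - 7222 = -7244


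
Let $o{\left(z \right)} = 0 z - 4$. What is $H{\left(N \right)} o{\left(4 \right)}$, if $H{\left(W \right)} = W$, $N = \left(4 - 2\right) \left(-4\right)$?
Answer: $32$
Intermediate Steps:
$o{\left(z \right)} = -4$ ($o{\left(z \right)} = 0 - 4 = -4$)
$N = -8$ ($N = 2 \left(-4\right) = -8$)
$H{\left(N \right)} o{\left(4 \right)} = \left(-8\right) \left(-4\right) = 32$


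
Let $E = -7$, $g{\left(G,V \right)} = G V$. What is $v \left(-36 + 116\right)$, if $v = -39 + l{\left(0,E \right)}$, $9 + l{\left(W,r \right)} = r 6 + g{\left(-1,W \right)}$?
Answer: $-7200$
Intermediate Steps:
$l{\left(W,r \right)} = -9 - W + 6 r$ ($l{\left(W,r \right)} = -9 - \left(W - r 6\right) = -9 - \left(W - 6 r\right) = -9 - W + 6 r$)
$v = -90$ ($v = -39 - 51 = -90$)
$v \left(-36 + 116\right) = - 90 \left(-36 + 116\right) = \left(-90\right) 80 = -7200$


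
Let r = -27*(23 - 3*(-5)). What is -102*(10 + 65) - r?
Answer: -6624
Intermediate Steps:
r = -1026 (r = -27*(23 + 15) = -27*38 = -1026)
-102*(10 + 65) - r = -102*(10 + 65) - 1*(-1026) = -102*75 + 1026 = -7650 + 1026 = -6624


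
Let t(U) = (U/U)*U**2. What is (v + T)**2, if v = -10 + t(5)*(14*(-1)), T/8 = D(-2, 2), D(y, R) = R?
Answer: 118336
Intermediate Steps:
T = 16 (T = 8*2 = 16)
t(U) = U**2 (t(U) = 1*U**2 = U**2)
v = -360 (v = -10 + 5**2*(14*(-1)) = -10 + 25*(-14) = -10 - 350 = -360)
(v + T)**2 = (-360 + 16)**2 = (-344)**2 = 118336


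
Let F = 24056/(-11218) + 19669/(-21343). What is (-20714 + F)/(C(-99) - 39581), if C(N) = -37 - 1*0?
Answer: 2480099778343/4742785157166 ≈ 0.52292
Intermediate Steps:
C(N) = -37 (C(N) = -37 + 0 = -37)
F = -367037025/119712887 (F = 24056*(-1/11218) + 19669*(-1/21343) = -12028/5609 - 19669/21343 = -367037025/119712887 ≈ -3.0660)
(-20714 + F)/(C(-99) - 39581) = (-20714 - 367037025/119712887)/(-37 - 39581) = -2480099778343/119712887/(-39618) = -2480099778343/119712887*(-1/39618) = 2480099778343/4742785157166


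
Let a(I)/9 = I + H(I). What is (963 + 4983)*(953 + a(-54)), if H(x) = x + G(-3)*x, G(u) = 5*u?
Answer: 43233366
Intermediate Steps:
H(x) = -14*x (H(x) = x + (5*(-3))*x = x - 15*x = -14*x)
a(I) = -117*I (a(I) = 9*(I - 14*I) = 9*(-13*I) = -117*I)
(963 + 4983)*(953 + a(-54)) = (963 + 4983)*(953 - 117*(-54)) = 5946*(953 + 6318) = 5946*7271 = 43233366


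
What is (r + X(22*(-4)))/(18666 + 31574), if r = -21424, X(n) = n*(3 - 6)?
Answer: -529/1256 ≈ -0.42118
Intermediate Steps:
X(n) = -3*n (X(n) = n*(-3) = -3*n)
(r + X(22*(-4)))/(18666 + 31574) = (-21424 - 66*(-4))/(18666 + 31574) = (-21424 - 3*(-88))/50240 = (-21424 + 264)*(1/50240) = -21160*1/50240 = -529/1256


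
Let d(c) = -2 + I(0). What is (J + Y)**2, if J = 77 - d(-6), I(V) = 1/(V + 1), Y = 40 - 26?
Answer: 8464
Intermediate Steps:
Y = 14
I(V) = 1/(1 + V)
d(c) = -1 (d(c) = -2 + 1/(1 + 0) = -2 + 1/1 = -2 + 1 = -1)
J = 78 (J = 77 - 1*(-1) = 77 + 1 = 78)
(J + Y)**2 = (78 + 14)**2 = 92**2 = 8464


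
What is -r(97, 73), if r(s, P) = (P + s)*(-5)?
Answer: 850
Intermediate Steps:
r(s, P) = -5*P - 5*s
-r(97, 73) = -(-5*73 - 5*97) = -(-365 - 485) = -1*(-850) = 850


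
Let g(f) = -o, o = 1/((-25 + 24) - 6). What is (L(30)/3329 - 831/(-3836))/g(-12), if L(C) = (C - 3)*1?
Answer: 2869971/1824292 ≈ 1.5732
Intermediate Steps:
L(C) = -3 + C (L(C) = (-3 + C)*1 = -3 + C)
o = -⅐ (o = 1/(-1 - 6) = 1/(-7) = -⅐ ≈ -0.14286)
g(f) = ⅐ (g(f) = -1*(-⅐) = ⅐)
(L(30)/3329 - 831/(-3836))/g(-12) = ((-3 + 30)/3329 - 831/(-3836))/(⅐) = (27*(1/3329) - 831*(-1/3836))*7 = (27/3329 + 831/3836)*7 = (2869971/12770044)*7 = 2869971/1824292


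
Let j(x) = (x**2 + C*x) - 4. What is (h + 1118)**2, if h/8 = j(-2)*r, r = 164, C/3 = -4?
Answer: 1063151236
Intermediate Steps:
C = -12 (C = 3*(-4) = -12)
j(x) = -4 + x**2 - 12*x (j(x) = (x**2 - 12*x) - 4 = -4 + x**2 - 12*x)
h = 31488 (h = 8*((-4 + (-2)**2 - 12*(-2))*164) = 8*((-4 + 4 + 24)*164) = 8*(24*164) = 8*3936 = 31488)
(h + 1118)**2 = (31488 + 1118)**2 = 32606**2 = 1063151236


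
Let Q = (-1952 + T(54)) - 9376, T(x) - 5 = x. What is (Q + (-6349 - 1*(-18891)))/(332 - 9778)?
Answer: -1273/9446 ≈ -0.13477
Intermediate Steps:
T(x) = 5 + x
Q = -11269 (Q = (-1952 + (5 + 54)) - 9376 = (-1952 + 59) - 9376 = -1893 - 9376 = -11269)
(Q + (-6349 - 1*(-18891)))/(332 - 9778) = (-11269 + (-6349 - 1*(-18891)))/(332 - 9778) = (-11269 + (-6349 + 18891))/(-9446) = (-11269 + 12542)*(-1/9446) = 1273*(-1/9446) = -1273/9446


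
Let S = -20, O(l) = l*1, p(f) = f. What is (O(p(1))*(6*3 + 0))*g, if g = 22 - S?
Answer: 756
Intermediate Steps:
O(l) = l
g = 42 (g = 22 - 1*(-20) = 22 + 20 = 42)
(O(p(1))*(6*3 + 0))*g = (1*(6*3 + 0))*42 = (1*(18 + 0))*42 = (1*18)*42 = 18*42 = 756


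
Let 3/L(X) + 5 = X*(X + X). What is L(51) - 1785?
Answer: -9276642/5197 ≈ -1785.0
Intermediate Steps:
L(X) = 3/(-5 + 2*X**2) (L(X) = 3/(-5 + X*(X + X)) = 3/(-5 + X*(2*X)) = 3/(-5 + 2*X**2))
L(51) - 1785 = 3/(-5 + 2*51**2) - 1785 = 3/(-5 + 2*2601) - 1785 = 3/(-5 + 5202) - 1785 = 3/5197 - 1785 = -9276642/5197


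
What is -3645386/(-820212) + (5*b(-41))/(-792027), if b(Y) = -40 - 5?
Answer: 160412704729/36090558318 ≈ 4.4447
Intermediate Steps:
b(Y) = -45
-3645386/(-820212) + (5*b(-41))/(-792027) = -3645386/(-820212) + (5*(-45))/(-792027) = -3645386*(-1/820212) - 225*(-1/792027) = 1822693/410106 + 25/88003 = 160412704729/36090558318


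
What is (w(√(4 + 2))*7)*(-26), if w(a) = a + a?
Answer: -364*√6 ≈ -891.61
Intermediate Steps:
w(a) = 2*a
(w(√(4 + 2))*7)*(-26) = ((2*√(4 + 2))*7)*(-26) = ((2*√6)*7)*(-26) = (14*√6)*(-26) = -364*√6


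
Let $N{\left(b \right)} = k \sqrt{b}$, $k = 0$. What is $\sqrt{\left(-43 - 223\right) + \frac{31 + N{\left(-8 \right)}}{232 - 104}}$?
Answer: $\frac{i \sqrt{68034}}{16} \approx 16.302 i$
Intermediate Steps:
$N{\left(b \right)} = 0$ ($N{\left(b \right)} = 0 \sqrt{b} = 0$)
$\sqrt{\left(-43 - 223\right) + \frac{31 + N{\left(-8 \right)}}{232 - 104}} = \sqrt{\left(-43 - 223\right) + \frac{31 + 0}{232 - 104}} = \sqrt{\left(-43 - 223\right) + \frac{31}{128}} = \sqrt{-266 + 31 \cdot \frac{1}{128}} = \sqrt{-266 + \frac{31}{128}} = \sqrt{- \frac{34017}{128}} = \frac{i \sqrt{68034}}{16}$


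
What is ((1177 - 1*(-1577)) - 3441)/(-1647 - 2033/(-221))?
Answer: 151827/361954 ≈ 0.41947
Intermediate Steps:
((1177 - 1*(-1577)) - 3441)/(-1647 - 2033/(-221)) = ((1177 + 1577) - 3441)/(-1647 - 2033*(-1/221)) = (2754 - 3441)/(-1647 + 2033/221) = -687/(-361954/221) = -687*(-221/361954) = 151827/361954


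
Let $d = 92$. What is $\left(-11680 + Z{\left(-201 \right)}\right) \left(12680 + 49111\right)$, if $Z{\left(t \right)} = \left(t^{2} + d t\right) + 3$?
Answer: $632245512$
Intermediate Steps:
$Z{\left(t \right)} = 3 + t^{2} + 92 t$ ($Z{\left(t \right)} = \left(t^{2} + 92 t\right) + 3 = 3 + t^{2} + 92 t$)
$\left(-11680 + Z{\left(-201 \right)}\right) \left(12680 + 49111\right) = \left(-11680 + \left(3 + \left(-201\right)^{2} + 92 \left(-201\right)\right)\right) \left(12680 + 49111\right) = \left(-11680 + \left(3 + 40401 - 18492\right)\right) 61791 = \left(-11680 + 21912\right) 61791 = 10232 \cdot 61791 = 632245512$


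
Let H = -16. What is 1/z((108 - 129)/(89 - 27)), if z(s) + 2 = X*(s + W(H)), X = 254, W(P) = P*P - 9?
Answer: 31/1942149 ≈ 1.5962e-5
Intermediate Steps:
W(P) = -9 + P**2 (W(P) = P**2 - 9 = -9 + P**2)
z(s) = 62736 + 254*s (z(s) = -2 + 254*(s + (-9 + (-16)**2)) = -2 + 254*(s + (-9 + 256)) = -2 + 254*(s + 247) = -2 + 254*(247 + s) = -2 + (62738 + 254*s) = 62736 + 254*s)
1/z((108 - 129)/(89 - 27)) = 1/(62736 + 254*((108 - 129)/(89 - 27))) = 1/(62736 + 254*(-21/62)) = 1/(62736 - 2667/31) = 1/(1942149/31) = 31/1942149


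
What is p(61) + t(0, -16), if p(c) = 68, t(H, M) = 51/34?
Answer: 139/2 ≈ 69.500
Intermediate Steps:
t(H, M) = 3/2 (t(H, M) = 51*(1/34) = 3/2)
p(61) + t(0, -16) = 68 + 3/2 = 139/2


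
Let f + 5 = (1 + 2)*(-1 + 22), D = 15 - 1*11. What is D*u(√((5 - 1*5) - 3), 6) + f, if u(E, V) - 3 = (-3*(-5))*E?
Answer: 70 + 60*I*√3 ≈ 70.0 + 103.92*I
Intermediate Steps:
D = 4 (D = 15 - 11 = 4)
f = 58 (f = -5 + (1 + 2)*(-1 + 22) = -5 + 3*21 = -5 + 63 = 58)
u(E, V) = 3 + 15*E (u(E, V) = 3 + (-3*(-5))*E = 3 + 15*E)
D*u(√((5 - 1*5) - 3), 6) + f = 4*(3 + 15*√((5 - 1*5) - 3)) + 58 = 4*(3 + 15*√((5 - 5) - 3)) + 58 = 4*(3 + 15*√(0 - 3)) + 58 = 4*(3 + 15*√(-3)) + 58 = 4*(3 + 15*(I*√3)) + 58 = 4*(3 + 15*I*√3) + 58 = (12 + 60*I*√3) + 58 = 70 + 60*I*√3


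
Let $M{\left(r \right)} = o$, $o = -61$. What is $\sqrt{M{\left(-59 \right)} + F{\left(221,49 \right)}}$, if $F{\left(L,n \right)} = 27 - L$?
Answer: $i \sqrt{255} \approx 15.969 i$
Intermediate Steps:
$M{\left(r \right)} = -61$
$\sqrt{M{\left(-59 \right)} + F{\left(221,49 \right)}} = \sqrt{-61 + \left(27 - 221\right)} = \sqrt{-61 - 194} = \sqrt{-255} = i \sqrt{255}$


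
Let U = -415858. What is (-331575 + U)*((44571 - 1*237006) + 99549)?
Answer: 69426061638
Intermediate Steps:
(-331575 + U)*((44571 - 1*237006) + 99549) = (-331575 - 415858)*((44571 - 1*237006) + 99549) = -747433*((44571 - 237006) + 99549) = -747433*(-192435 + 99549) = -747433*(-92886) = 69426061638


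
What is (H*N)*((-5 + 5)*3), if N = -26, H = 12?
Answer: 0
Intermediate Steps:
(H*N)*((-5 + 5)*3) = (12*(-26))*((-5 + 5)*3) = -0*3 = -312*0 = 0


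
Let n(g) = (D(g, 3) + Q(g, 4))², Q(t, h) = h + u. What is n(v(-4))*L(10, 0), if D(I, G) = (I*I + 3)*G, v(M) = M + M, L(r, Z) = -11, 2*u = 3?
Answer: -1876259/4 ≈ -4.6907e+5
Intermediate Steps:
u = 3/2 (u = (½)*3 = 3/2 ≈ 1.5000)
v(M) = 2*M
Q(t, h) = 3/2 + h (Q(t, h) = h + 3/2 = 3/2 + h)
D(I, G) = G*(3 + I²) (D(I, G) = (I² + 3)*G = (3 + I²)*G = G*(3 + I²))
n(g) = (29/2 + 3*g²)² (n(g) = (3*(3 + g²) + (3/2 + 4))² = ((9 + 3*g²) + 11/2)² = (29/2 + 3*g²)²)
n(v(-4))*L(10, 0) = ((29 + 6*(2*(-4))²)²/4)*(-11) = ((29 + 6*(-8)²)²/4)*(-11) = ((29 + 6*64)²/4)*(-11) = ((29 + 384)²/4)*(-11) = ((¼)*413²)*(-11) = ((¼)*170569)*(-11) = (170569/4)*(-11) = -1876259/4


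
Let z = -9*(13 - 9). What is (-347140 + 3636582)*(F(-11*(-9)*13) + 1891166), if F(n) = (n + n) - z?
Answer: 6229466312992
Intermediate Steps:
z = -36 (z = -9*4 = -36)
F(n) = 36 + 2*n (F(n) = (n + n) - 1*(-36) = 2*n + 36 = 36 + 2*n)
(-347140 + 3636582)*(F(-11*(-9)*13) + 1891166) = (-347140 + 3636582)*((36 + 2*(-11*(-9)*13)) + 1891166) = 3289442*((36 + 2*(99*13)) + 1891166) = 3289442*((36 + 2*1287) + 1891166) = 3289442*((36 + 2574) + 1891166) = 3289442*(2610 + 1891166) = 3289442*1893776 = 6229466312992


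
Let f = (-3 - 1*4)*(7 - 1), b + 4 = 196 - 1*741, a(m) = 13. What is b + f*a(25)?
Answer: -1095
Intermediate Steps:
b = -549 (b = -4 + (196 - 1*741) = -4 + (196 - 741) = -4 - 545 = -549)
f = -42 (f = (-3 - 4)*6 = -7*6 = -42)
b + f*a(25) = -549 - 42*13 = -549 - 546 = -1095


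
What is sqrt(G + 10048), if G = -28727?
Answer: I*sqrt(18679) ≈ 136.67*I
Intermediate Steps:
sqrt(G + 10048) = sqrt(-28727 + 10048) = sqrt(-18679) = I*sqrt(18679)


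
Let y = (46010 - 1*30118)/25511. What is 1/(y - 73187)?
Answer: -25511/1867057665 ≈ -1.3664e-5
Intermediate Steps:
y = 15892/25511 (y = (46010 - 30118)*(1/25511) = 15892*(1/25511) = 15892/25511 ≈ 0.62295)
1/(y - 73187) = 1/(15892/25511 - 73187) = 1/(-1867057665/25511) = -25511/1867057665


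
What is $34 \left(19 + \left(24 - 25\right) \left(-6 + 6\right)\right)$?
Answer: $646$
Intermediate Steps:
$34 \left(19 + \left(24 - 25\right) \left(-6 + 6\right)\right) = 34 \left(19 - 0\right) = 34 \left(19 + 0\right) = 34 \cdot 19 = 646$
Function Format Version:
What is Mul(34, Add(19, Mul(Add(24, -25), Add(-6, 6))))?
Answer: 646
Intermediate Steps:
Mul(34, Add(19, Mul(Add(24, -25), Add(-6, 6)))) = Mul(34, Add(19, Mul(-1, 0))) = Mul(34, Add(19, 0)) = Mul(34, 19) = 646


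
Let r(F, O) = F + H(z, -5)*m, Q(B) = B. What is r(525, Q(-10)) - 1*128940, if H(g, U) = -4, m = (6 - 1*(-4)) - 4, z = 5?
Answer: -128439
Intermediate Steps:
m = 6 (m = (6 + 4) - 4 = 10 - 4 = 6)
r(F, O) = -24 + F (r(F, O) = F - 4*6 = F - 24 = -24 + F)
r(525, Q(-10)) - 1*128940 = (-24 + 525) - 1*128940 = 501 - 128940 = -128439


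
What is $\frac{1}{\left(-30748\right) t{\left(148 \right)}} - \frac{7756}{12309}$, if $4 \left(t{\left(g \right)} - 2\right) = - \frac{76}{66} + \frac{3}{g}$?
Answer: $- \frac{2000144736640}{3174193086801} \approx -0.63013$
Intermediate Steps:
$t{\left(g \right)} = \frac{113}{66} + \frac{3}{4 g}$ ($t{\left(g \right)} = 2 + \frac{- \frac{76}{66} + \frac{3}{g}}{4} = 2 + \frac{\left(-76\right) \frac{1}{66} + \frac{3}{g}}{4} = 2 + \frac{- \frac{38}{33} + \frac{3}{g}}{4} = 2 - \left(\frac{19}{66} - \frac{3}{4 g}\right) = \frac{113}{66} + \frac{3}{4 g}$)
$\frac{1}{\left(-30748\right) t{\left(148 \right)}} - \frac{7756}{12309} = \frac{1}{\left(-30748\right) \frac{99 + 226 \cdot 148}{132 \cdot 148}} - \frac{7756}{12309} = - \frac{1}{30748 \cdot \frac{1}{132} \cdot \frac{1}{148} \left(99 + 33448\right)} - \frac{7756}{12309} = - \frac{1}{30748 \cdot \frac{1}{132} \cdot \frac{1}{148} \cdot 33547} - \frac{7756}{12309} = - \frac{1}{30748 \cdot \frac{33547}{19536}} - \frac{7756}{12309} = \left(- \frac{1}{30748}\right) \frac{19536}{33547} - \frac{7756}{12309} = - \frac{4884}{257875789} - \frac{7756}{12309} = - \frac{2000144736640}{3174193086801}$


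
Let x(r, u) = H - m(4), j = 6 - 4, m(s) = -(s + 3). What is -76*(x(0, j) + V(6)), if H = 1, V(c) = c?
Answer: -1064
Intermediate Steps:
m(s) = -3 - s (m(s) = -(3 + s) = -3 - s)
j = 2
x(r, u) = 8 (x(r, u) = 1 - (-3 - 1*4) = 1 - (-3 - 4) = 1 - 1*(-7) = 1 + 7 = 8)
-76*(x(0, j) + V(6)) = -76*(8 + 6) = -76*14 = -1064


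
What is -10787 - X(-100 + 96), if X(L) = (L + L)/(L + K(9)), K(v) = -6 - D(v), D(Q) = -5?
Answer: -53943/5 ≈ -10789.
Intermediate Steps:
K(v) = -1 (K(v) = -6 - 1*(-5) = -6 + 5 = -1)
X(L) = 2*L/(-1 + L) (X(L) = (L + L)/(L - 1) = (2*L)/(-1 + L) = 2*L/(-1 + L))
-10787 - X(-100 + 96) = -10787 - 2*(-100 + 96)/(-1 + (-100 + 96)) = -10787 - 2*(-4)/(-1 - 4) = -10787 - 2*(-4)/(-5) = -10787 - 2*(-4)*(-1)/5 = -10787 - 1*8/5 = -10787 - 8/5 = -53943/5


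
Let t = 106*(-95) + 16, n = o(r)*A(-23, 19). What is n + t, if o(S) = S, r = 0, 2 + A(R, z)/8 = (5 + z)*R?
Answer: -10054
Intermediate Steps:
A(R, z) = -16 + 8*R*(5 + z) (A(R, z) = -16 + 8*((5 + z)*R) = -16 + 8*(R*(5 + z)) = -16 + 8*R*(5 + z))
n = 0 (n = 0*(-16 + 40*(-23) + 8*(-23)*19) = 0*(-16 - 920 - 3496) = 0*(-4432) = 0)
t = -10054 (t = -10070 + 16 = -10054)
n + t = 0 - 10054 = -10054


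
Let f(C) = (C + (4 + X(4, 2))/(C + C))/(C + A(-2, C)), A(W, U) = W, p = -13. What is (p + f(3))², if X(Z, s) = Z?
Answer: 676/9 ≈ 75.111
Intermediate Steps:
f(C) = (C + 4/C)/(-2 + C) (f(C) = (C + (4 + 4)/(C + C))/(C - 2) = (C + 8/((2*C)))/(-2 + C) = (C + 8*(1/(2*C)))/(-2 + C) = (C + 4/C)/(-2 + C))
(p + f(3))² = (-13 + (4 + 3²)/(3*(-2 + 3)))² = (-13 + (⅓)*(4 + 9)/1)² = (-13 + (⅓)*1*13)² = (-13 + 13/3)² = (-26/3)² = 676/9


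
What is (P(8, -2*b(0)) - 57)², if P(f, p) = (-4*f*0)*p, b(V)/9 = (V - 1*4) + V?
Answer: 3249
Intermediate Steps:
b(V) = -36 + 18*V (b(V) = 9*((V - 1*4) + V) = 9*((V - 4) + V) = 9*((-4 + V) + V) = 9*(-4 + 2*V) = -36 + 18*V)
P(f, p) = 0 (P(f, p) = 0*p = 0)
(P(8, -2*b(0)) - 57)² = (0 - 57)² = (-57)² = 3249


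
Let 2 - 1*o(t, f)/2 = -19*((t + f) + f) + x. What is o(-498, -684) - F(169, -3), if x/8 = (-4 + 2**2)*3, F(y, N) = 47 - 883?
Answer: -70068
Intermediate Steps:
F(y, N) = -836
x = 0 (x = 8*((-4 + 2**2)*3) = 8*((-4 + 4)*3) = 8*(0*3) = 8*0 = 0)
o(t, f) = 4 + 38*t + 76*f (o(t, f) = 4 - 2*(-19*((t + f) + f) + 0) = 4 - 2*(-19*((f + t) + f) + 0) = 4 - 2*(-19*(t + 2*f) + 0) = 4 - 2*((-38*f - 19*t) + 0) = 4 - 2*(-38*f - 19*t) = 4 + (38*t + 76*f) = 4 + 38*t + 76*f)
o(-498, -684) - F(169, -3) = (4 + 38*(-498) + 76*(-684)) - 1*(-836) = (4 - 18924 - 51984) + 836 = -70904 + 836 = -70068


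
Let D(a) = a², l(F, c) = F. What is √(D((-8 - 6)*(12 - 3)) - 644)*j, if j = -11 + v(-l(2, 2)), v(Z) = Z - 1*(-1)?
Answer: -96*√238 ≈ -1481.0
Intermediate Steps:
v(Z) = 1 + Z (v(Z) = Z + 1 = 1 + Z)
j = -12 (j = -11 + (1 - 1*2) = -11 + (1 - 2) = -11 - 1 = -12)
√(D((-8 - 6)*(12 - 3)) - 644)*j = √(((-8 - 6)*(12 - 3))² - 644)*(-12) = √((-14*9)² - 644)*(-12) = √((-126)² - 644)*(-12) = √(15876 - 644)*(-12) = √15232*(-12) = (8*√238)*(-12) = -96*√238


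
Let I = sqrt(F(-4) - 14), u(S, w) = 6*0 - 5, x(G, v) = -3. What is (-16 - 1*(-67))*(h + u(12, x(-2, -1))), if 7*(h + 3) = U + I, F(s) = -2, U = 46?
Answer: -510/7 + 204*I/7 ≈ -72.857 + 29.143*I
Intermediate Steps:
u(S, w) = -5 (u(S, w) = 0 - 5 = -5)
I = 4*I (I = sqrt(-2 - 14) = sqrt(-16) = 4*I ≈ 4.0*I)
h = 25/7 + 4*I/7 (h = -3 + (46 + 4*I)/7 = -3 + (46/7 + 4*I/7) = 25/7 + 4*I/7 ≈ 3.5714 + 0.57143*I)
(-16 - 1*(-67))*(h + u(12, x(-2, -1))) = (-16 - 1*(-67))*((25/7 + 4*I/7) - 5) = (-16 + 67)*(-10/7 + 4*I/7) = 51*(-10/7 + 4*I/7) = -510/7 + 204*I/7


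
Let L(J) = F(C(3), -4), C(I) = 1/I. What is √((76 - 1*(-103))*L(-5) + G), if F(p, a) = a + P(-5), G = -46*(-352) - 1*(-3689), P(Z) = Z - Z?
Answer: √19165 ≈ 138.44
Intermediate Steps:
P(Z) = 0
G = 19881 (G = 16192 + 3689 = 19881)
F(p, a) = a (F(p, a) = a + 0 = a)
L(J) = -4
√((76 - 1*(-103))*L(-5) + G) = √((76 - 1*(-103))*(-4) + 19881) = √((76 + 103)*(-4) + 19881) = √(179*(-4) + 19881) = √(-716 + 19881) = √19165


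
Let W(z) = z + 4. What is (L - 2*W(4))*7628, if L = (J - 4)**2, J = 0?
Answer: 0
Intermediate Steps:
W(z) = 4 + z
L = 16 (L = (0 - 4)**2 = (-4)**2 = 16)
(L - 2*W(4))*7628 = (16 - 2*(4 + 4))*7628 = (16 - 2*8)*7628 = (16 - 16)*7628 = 0*7628 = 0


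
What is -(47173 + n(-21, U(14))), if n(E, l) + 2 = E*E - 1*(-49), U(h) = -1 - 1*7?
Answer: -47661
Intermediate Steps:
U(h) = -8 (U(h) = -1 - 7 = -8)
n(E, l) = 47 + E² (n(E, l) = -2 + (E*E - 1*(-49)) = -2 + (E² + 49) = -2 + (49 + E²) = 47 + E²)
-(47173 + n(-21, U(14))) = -(47173 + (47 + (-21)²)) = -(47173 + (47 + 441)) = -(47173 + 488) = -1*47661 = -47661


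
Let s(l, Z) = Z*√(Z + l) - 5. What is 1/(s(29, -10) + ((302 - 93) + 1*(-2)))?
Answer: 101/19452 + 5*√19/19452 ≈ 0.0063127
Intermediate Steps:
s(l, Z) = -5 + Z*√(Z + l)
1/(s(29, -10) + ((302 - 93) + 1*(-2))) = 1/((-5 - 10*√(-10 + 29)) + ((302 - 93) + 1*(-2))) = 1/((-5 - 10*√19) + (209 - 2)) = 1/((-5 - 10*√19) + 207) = 1/(202 - 10*√19)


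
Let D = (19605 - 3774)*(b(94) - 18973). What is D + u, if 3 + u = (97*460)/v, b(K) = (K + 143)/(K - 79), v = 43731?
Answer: -65620865859211/218655 ≈ -3.0011e+8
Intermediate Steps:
b(K) = (143 + K)/(-79 + K)
u = -86573/43731 (u = -3 + (97*460)/43731 = -3 + 44620*(1/43731) = -3 + 44620/43731 = -86573/43731 ≈ -1.9797)
D = -1500557166/5 (D = (19605 - 3774)*((143 + 94)/(-79 + 94) - 18973) = 15831*(237/15 - 18973) = 15831*((1/15)*237 - 18973) = 15831*(79/5 - 18973) = 15831*(-94786/5) = -1500557166/5 ≈ -3.0011e+8)
D + u = -1500557166/5 - 86573/43731 = -65620865859211/218655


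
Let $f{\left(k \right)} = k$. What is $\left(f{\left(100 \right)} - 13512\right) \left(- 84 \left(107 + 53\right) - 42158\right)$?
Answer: $745680376$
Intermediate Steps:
$\left(f{\left(100 \right)} - 13512\right) \left(- 84 \left(107 + 53\right) - 42158\right) = \left(100 - 13512\right) \left(- 84 \left(107 + 53\right) - 42158\right) = - 13412 \left(\left(-84\right) 160 - 42158\right) = - 13412 \left(-13440 - 42158\right) = \left(-13412\right) \left(-55598\right) = 745680376$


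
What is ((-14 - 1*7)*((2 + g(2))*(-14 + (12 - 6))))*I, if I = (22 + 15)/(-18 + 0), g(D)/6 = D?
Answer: -14504/3 ≈ -4834.7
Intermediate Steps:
g(D) = 6*D
I = -37/18 (I = 37/(-18) = 37*(-1/18) = -37/18 ≈ -2.0556)
((-14 - 1*7)*((2 + g(2))*(-14 + (12 - 6))))*I = ((-14 - 1*7)*((2 + 6*2)*(-14 + (12 - 6))))*(-37/18) = ((-14 - 7)*((2 + 12)*(-14 + 6)))*(-37/18) = -294*(-8)*(-37/18) = -21*(-112)*(-37/18) = 2352*(-37/18) = -14504/3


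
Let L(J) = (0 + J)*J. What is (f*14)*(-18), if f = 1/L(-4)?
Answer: -63/4 ≈ -15.750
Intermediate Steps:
L(J) = J**2 (L(J) = J*J = J**2)
f = 1/16 (f = 1/((-4)**2) = 1/16 ≈ 0.062500)
(f*14)*(-18) = ((1/16)*14)*(-18) = (7/8)*(-18) = -63/4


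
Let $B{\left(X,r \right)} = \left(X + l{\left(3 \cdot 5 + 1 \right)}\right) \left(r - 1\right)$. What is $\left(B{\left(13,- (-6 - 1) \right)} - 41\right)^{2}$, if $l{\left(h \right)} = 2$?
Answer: $2401$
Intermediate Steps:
$B{\left(X,r \right)} = \left(-1 + r\right) \left(2 + X\right)$ ($B{\left(X,r \right)} = \left(X + 2\right) \left(r - 1\right) = \left(2 + X\right) \left(-1 + r\right) = \left(-1 + r\right) \left(2 + X\right)$)
$\left(B{\left(13,- (-6 - 1) \right)} - 41\right)^{2} = \left(\left(-2 - 13 + 2 \left(- (-6 - 1)\right) + 13 \left(- (-6 - 1)\right)\right) - 41\right)^{2} = \left(\left(-2 - 13 + 2 \left(\left(-1\right) \left(-7\right)\right) + 13 \left(\left(-1\right) \left(-7\right)\right)\right) - 41\right)^{2} = \left(\left(-2 - 13 + 2 \cdot 7 + 13 \cdot 7\right) - 41\right)^{2} = \left(\left(-2 - 13 + 14 + 91\right) - 41\right)^{2} = \left(90 - 41\right)^{2} = 49^{2} = 2401$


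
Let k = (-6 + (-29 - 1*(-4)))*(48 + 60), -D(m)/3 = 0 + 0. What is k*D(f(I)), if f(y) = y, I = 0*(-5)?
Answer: 0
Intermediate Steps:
I = 0
D(m) = 0 (D(m) = -3*(0 + 0) = -3*0 = 0)
k = -3348 (k = (-6 + (-29 + 4))*108 = (-6 - 25)*108 = -31*108 = -3348)
k*D(f(I)) = -3348*0 = 0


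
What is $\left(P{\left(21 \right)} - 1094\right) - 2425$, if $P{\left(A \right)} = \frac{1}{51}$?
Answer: $- \frac{179468}{51} \approx -3519.0$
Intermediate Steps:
$P{\left(A \right)} = \frac{1}{51}$
$\left(P{\left(21 \right)} - 1094\right) - 2425 = \left(\frac{1}{51} - 1094\right) - 2425 = - \frac{55793}{51} - 2425 = - \frac{179468}{51}$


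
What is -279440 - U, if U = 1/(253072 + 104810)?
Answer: -100006546081/357882 ≈ -2.7944e+5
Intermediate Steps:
U = 1/357882 ≈ 2.7942e-6
-279440 - U = -279440 - 1*1/357882 = -279440 - 1/357882 = -100006546081/357882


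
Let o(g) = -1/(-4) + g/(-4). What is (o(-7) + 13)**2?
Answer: 225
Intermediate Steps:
o(g) = 1/4 - g/4 (o(g) = -1*(-1/4) + g*(-1/4) = 1/4 - g/4)
(o(-7) + 13)**2 = ((1/4 - 1/4*(-7)) + 13)**2 = ((1/4 + 7/4) + 13)**2 = (2 + 13)**2 = 15**2 = 225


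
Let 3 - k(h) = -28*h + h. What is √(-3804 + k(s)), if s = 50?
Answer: I*√2451 ≈ 49.508*I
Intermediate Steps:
k(h) = 3 + 27*h (k(h) = 3 - (-28*h + h) = 3 - (-27)*h = 3 + 27*h)
√(-3804 + k(s)) = √(-3804 + (3 + 27*50)) = √(-3804 + (3 + 1350)) = √(-3804 + 1353) = √(-2451) = I*√2451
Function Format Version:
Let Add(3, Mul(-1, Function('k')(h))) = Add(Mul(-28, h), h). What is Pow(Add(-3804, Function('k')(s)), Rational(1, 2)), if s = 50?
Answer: Mul(I, Pow(2451, Rational(1, 2))) ≈ Mul(49.508, I)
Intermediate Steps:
Function('k')(h) = Add(3, Mul(27, h)) (Function('k')(h) = Add(3, Mul(-1, Add(Mul(-28, h), h))) = Add(3, Mul(-1, Mul(-27, h))) = Add(3, Mul(27, h)))
Pow(Add(-3804, Function('k')(s)), Rational(1, 2)) = Pow(Add(-3804, Add(3, Mul(27, 50))), Rational(1, 2)) = Pow(Add(-3804, Add(3, 1350)), Rational(1, 2)) = Pow(Add(-3804, 1353), Rational(1, 2)) = Pow(-2451, Rational(1, 2)) = Mul(I, Pow(2451, Rational(1, 2)))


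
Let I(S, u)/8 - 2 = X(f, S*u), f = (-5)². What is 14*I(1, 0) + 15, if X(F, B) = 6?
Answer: 911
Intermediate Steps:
f = 25
I(S, u) = 64 (I(S, u) = 16 + 8*6 = 16 + 48 = 64)
14*I(1, 0) + 15 = 14*64 + 15 = 896 + 15 = 911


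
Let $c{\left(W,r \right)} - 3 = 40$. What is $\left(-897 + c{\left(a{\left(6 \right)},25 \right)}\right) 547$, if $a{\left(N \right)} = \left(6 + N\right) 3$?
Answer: $-467138$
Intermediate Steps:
$a{\left(N \right)} = 18 + 3 N$
$c{\left(W,r \right)} = 43$ ($c{\left(W,r \right)} = 3 + 40 = 43$)
$\left(-897 + c{\left(a{\left(6 \right)},25 \right)}\right) 547 = \left(-897 + 43\right) 547 = \left(-854\right) 547 = -467138$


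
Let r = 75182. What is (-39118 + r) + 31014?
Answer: 67078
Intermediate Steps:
(-39118 + r) + 31014 = (-39118 + 75182) + 31014 = 36064 + 31014 = 67078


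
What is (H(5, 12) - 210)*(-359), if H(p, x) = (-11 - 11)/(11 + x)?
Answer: 1741868/23 ≈ 75733.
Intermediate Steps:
H(p, x) = -22/(11 + x)
(H(5, 12) - 210)*(-359) = (-22/(11 + 12) - 210)*(-359) = (-22/23 - 210)*(-359) = -4852/23*(-359) = 1741868/23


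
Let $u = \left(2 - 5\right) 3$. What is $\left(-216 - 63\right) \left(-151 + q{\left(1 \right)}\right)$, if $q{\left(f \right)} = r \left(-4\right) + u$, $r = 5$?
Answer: $50220$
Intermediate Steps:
$u = -9$ ($u = \left(-3\right) 3 = -9$)
$q{\left(f \right)} = -29$ ($q{\left(f \right)} = 5 \left(-4\right) - 9 = -20 - 9 = -29$)
$\left(-216 - 63\right) \left(-151 + q{\left(1 \right)}\right) = \left(-216 - 63\right) \left(-151 - 29\right) = \left(-279\right) \left(-180\right) = 50220$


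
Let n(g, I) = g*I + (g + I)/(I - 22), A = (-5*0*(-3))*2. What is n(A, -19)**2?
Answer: 361/1681 ≈ 0.21475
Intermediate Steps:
A = 0 (A = (0*(-3))*2 = 0*2 = 0)
n(g, I) = I*g + (I + g)/(-22 + I)
n(A, -19)**2 = ((-19 + 0 + 0*(-19)**2 - 22*(-19)*0)/(-22 - 19))**2 = ((-19 + 0 + 0*361 + 0)/(-41))**2 = (-(-19 + 0 + 0 + 0)/41)**2 = (-1/41*(-19))**2 = (19/41)**2 = 361/1681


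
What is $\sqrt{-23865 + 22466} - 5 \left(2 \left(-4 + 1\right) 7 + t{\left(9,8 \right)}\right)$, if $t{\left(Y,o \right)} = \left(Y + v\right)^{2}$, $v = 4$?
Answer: $-635 + i \sqrt{1399} \approx -635.0 + 37.403 i$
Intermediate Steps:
$t{\left(Y,o \right)} = \left(4 + Y\right)^{2}$ ($t{\left(Y,o \right)} = \left(Y + 4\right)^{2} = \left(4 + Y\right)^{2}$)
$\sqrt{-23865 + 22466} - 5 \left(2 \left(-4 + 1\right) 7 + t{\left(9,8 \right)}\right) = \sqrt{-23865 + 22466} - 5 \left(2 \left(-4 + 1\right) 7 + \left(4 + 9\right)^{2}\right) = \sqrt{-1399} - 5 \left(2 \left(-3\right) 7 + 13^{2}\right) = i \sqrt{1399} - 5 \left(\left(-6\right) 7 + 169\right) = i \sqrt{1399} - 5 \left(-42 + 169\right) = i \sqrt{1399} - 635 = -635 + i \sqrt{1399}$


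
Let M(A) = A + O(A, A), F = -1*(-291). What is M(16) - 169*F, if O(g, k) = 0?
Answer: -49163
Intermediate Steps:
F = 291
M(A) = A (M(A) = A + 0 = A)
M(16) - 169*F = 16 - 169*291 = 16 - 49179 = -49163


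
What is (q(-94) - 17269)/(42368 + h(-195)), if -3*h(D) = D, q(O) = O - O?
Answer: -17269/42433 ≈ -0.40697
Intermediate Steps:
q(O) = 0
h(D) = -D/3
(q(-94) - 17269)/(42368 + h(-195)) = (0 - 17269)/(42368 - 1/3*(-195)) = -17269/(42368 + 65) = -17269/42433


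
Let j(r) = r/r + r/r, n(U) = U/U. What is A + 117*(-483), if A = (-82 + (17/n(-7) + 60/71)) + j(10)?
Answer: -4016694/71 ≈ -56573.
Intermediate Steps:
n(U) = 1
j(r) = 2 (j(r) = 1 + 1 = 2)
A = -4413/71 (A = (-82 + (17/1 + 60/71)) + 2 = (-82 + (17*1 + 60*(1/71))) + 2 = (-82 + (17 + 60/71)) + 2 = (-82 + 1267/71) + 2 = -4555/71 + 2 = -4413/71 ≈ -62.155)
A + 117*(-483) = -4413/71 + 117*(-483) = -4413/71 - 56511 = -4016694/71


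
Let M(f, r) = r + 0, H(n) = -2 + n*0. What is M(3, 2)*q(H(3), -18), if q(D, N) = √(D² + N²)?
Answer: 4*√82 ≈ 36.222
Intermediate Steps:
H(n) = -2 (H(n) = -2 + 0 = -2)
M(f, r) = r
M(3, 2)*q(H(3), -18) = 2*√((-2)² + (-18)²) = 2*√(4 + 324) = 2*√328 = 2*(2*√82) = 4*√82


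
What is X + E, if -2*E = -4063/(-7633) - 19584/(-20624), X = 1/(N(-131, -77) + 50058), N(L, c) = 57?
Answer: -42979821883/58009215030 ≈ -0.74091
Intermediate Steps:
X = 1/50115 (X = 1/(57 + 50058) = 1/50115 ≈ 1.9954e-5)
E = -857647/1157522 (E = -(-4063/(-7633) - 19584/(-20624))/2 = -(-4063*(-1/7633) - 19584*(-1/20624))/2 = -(239/449 + 1224/1289)/2 = -1/2*857647/578761 = -857647/1157522 ≈ -0.74093)
X + E = 1/50115 - 857647/1157522 = -42979821883/58009215030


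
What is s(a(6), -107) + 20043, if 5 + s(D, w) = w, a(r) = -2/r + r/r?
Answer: 19931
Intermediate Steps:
a(r) = 1 - 2/r (a(r) = -2/r + 1 = 1 - 2/r)
s(D, w) = -5 + w
s(a(6), -107) + 20043 = (-5 - 107) + 20043 = -112 + 20043 = 19931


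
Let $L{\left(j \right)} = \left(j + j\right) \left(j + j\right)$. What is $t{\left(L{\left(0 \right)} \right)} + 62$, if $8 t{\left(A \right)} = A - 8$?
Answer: $61$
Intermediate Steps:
$L{\left(j \right)} = 4 j^{2}$ ($L{\left(j \right)} = 2 j 2 j = 4 j^{2}$)
$t{\left(A \right)} = -1 + \frac{A}{8}$ ($t{\left(A \right)} = \frac{A - 8}{8} = \frac{-8 + A}{8} = -1 + \frac{A}{8}$)
$t{\left(L{\left(0 \right)} \right)} + 62 = \left(-1 + \frac{4 \cdot 0^{2}}{8}\right) + 62 = \left(-1 + \frac{4 \cdot 0}{8}\right) + 62 = \left(-1 + \frac{1}{8} \cdot 0\right) + 62 = \left(-1 + 0\right) + 62 = -1 + 62 = 61$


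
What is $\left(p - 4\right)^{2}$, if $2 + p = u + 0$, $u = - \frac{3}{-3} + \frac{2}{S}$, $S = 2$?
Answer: $16$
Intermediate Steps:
$u = 2$ ($u = - \frac{3}{-3} + \frac{2}{2} = \left(-3\right) \left(- \frac{1}{3}\right) + 2 \cdot \frac{1}{2} = 1 + 1 = 2$)
$p = 0$ ($p = -2 + \left(2 + 0\right) = -2 + 2 = 0$)
$\left(p - 4\right)^{2} = \left(0 - 4\right)^{2} = \left(-4\right)^{2} = 16$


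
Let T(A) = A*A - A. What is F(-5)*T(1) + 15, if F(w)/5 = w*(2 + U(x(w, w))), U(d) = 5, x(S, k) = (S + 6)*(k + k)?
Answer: 15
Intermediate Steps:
x(S, k) = 2*k*(6 + S) (x(S, k) = (6 + S)*(2*k) = 2*k*(6 + S))
T(A) = A² - A
F(w) = 35*w (F(w) = 5*(w*(2 + 5)) = 5*(w*7) = 5*(7*w) = 35*w)
F(-5)*T(1) + 15 = (35*(-5))*(1*(-1 + 1)) + 15 = -175*0 + 15 = 0 + 15 = 15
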